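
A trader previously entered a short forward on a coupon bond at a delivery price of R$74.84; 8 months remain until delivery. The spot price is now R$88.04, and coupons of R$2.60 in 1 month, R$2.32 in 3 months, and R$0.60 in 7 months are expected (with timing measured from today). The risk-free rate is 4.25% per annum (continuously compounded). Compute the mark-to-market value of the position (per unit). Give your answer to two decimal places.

PV(remaining coupons) I = 2.60·e^(−0.0425·1/12) + 2.32·e^(−0.0425·3/12) + 0.60·e^(−0.0425·7/12) = 5.4716
Current forward F = (S − I)·e^(rT) = (88.04 − 5.4716)·e^(0.0425·8/12) = 82.5684 × 1.028739 = 84.9413
Value (long) = (F − K)·e^(−rT) = (84.9413 − 74.84) × 0.972064 = 9.8191
Short position value = −(long value) = -R$9.82

-R$9.82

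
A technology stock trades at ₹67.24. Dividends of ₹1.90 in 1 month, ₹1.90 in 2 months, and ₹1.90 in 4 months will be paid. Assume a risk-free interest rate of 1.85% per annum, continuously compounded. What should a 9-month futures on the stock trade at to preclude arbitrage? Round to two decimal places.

₹62.42

PV(dividends) I = 1.90·e^(−0.0185·1/12) + 1.90·e^(−0.0185·2/12) + 1.90·e^(−0.0185·4/12)
I = 1.8971 + 1.8942 + 1.8883 = 5.6796
F = (S − I)·e^(rT) = (67.24 − 5.6796) · e^(0.0185·9/12)
= 61.5604 · e^0.013875 = 61.5604 × 1.013972 = ₹62.42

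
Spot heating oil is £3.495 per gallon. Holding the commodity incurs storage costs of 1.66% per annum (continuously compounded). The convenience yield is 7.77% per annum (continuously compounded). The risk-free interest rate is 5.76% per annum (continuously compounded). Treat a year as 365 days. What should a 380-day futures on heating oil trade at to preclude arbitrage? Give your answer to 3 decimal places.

£3.482 per gallon

Net carry = r + u − y = 0.0576 + 0.0166 − 0.0777 = -0.0035
F = S·e^((r+u−y)T) = 3.495 · e^(-0.0035 × 380/365) = 3.495 · e^-0.003644
= 3.495 × 0.996363 = £3.482 per gallon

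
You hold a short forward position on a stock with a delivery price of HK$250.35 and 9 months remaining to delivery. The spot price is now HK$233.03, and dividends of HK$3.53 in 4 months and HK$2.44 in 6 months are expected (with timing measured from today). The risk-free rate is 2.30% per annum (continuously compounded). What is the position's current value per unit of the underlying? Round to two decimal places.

PV(remaining dividends) I = 3.53·e^(−0.0230·4/12) + 2.44·e^(−0.0230·6/12) = 5.9151
Current forward F = (S − I)·e^(rT) = (233.03 − 5.9151)·e^(0.0230·9/12) = 227.1149 × 1.017400 = 231.0667
Value (long) = (F − K)·e^(−rT) = (231.0667 − 250.35) × 0.982898 = -18.9535
Short position value = −(long value) = HK$18.95

HK$18.95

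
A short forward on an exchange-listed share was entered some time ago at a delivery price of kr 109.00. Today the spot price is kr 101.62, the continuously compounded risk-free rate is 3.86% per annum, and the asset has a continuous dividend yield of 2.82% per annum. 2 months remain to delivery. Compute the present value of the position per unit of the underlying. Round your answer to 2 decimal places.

kr 7.16

Current fair forward for the remaining 2 months: F = S·e^((r − q)·T), (r − q) = 0.0386 − 0.0282 = 0.0104
F = 101.62 · e^(0.0104 × 2/12) = 101.62 × 1.001735 = 101.7963
Value of long forward = (F − K)·e^(−rT) = (101.7963 − 109.00) · e^(−0.0386·2/12)
= -7.2037 × 0.993587 = -7.16
Short position value = −(long value) = kr 7.16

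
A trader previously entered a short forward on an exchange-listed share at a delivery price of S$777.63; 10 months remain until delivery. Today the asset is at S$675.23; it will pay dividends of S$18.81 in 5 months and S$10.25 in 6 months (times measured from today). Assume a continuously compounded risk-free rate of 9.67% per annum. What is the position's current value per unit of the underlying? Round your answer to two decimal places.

PV(remaining dividends) I = 18.81·e^(−0.0967·5/12) + 10.25·e^(−0.0967·6/12) = 27.8334
Current forward F = (S − I)·e^(rT) = (675.23 − 27.8334)·e^(0.0967·10/12) = 647.3966 × 1.083919 = 701.7255
Value (long) = (F − K)·e^(−rT) = (701.7255 − 777.63) × 0.922578 = -70.0278
Short position value = −(long value) = S$70.03

S$70.03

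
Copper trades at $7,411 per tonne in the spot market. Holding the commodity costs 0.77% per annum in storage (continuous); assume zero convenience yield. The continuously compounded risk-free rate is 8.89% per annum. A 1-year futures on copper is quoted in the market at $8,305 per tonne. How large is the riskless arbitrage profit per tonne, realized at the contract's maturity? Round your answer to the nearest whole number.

$142 per tonne

Fair futures: F* = S·e^(carry·T), with carry = (r + u) = 0.0889 + 0.0077 = 0.0966
F* = 7411 · e^(0.0966 × 1) = 7411 · e^0.096600 = 7411 × 1.101420 = $8162.6236
Market $8305 > fair $8162.6236: forward overpriced → cash-and-carry (buy spot, short the forward).
At maturity, profit = |F_mkt − F*| = |8305 − 8162.6236| = $142 per tonne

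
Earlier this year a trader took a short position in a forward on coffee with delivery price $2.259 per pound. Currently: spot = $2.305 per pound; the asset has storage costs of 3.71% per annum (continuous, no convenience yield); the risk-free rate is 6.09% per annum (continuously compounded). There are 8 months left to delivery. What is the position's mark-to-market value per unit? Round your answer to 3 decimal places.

-$0.194 per pound

Current fair forward for the remaining 8 months: F = S·e^((r + u)·T), (r + u) = 0.0609 + 0.0371 = 0.0980
F = 2.305 · e^(0.0980 × 8/12) = 2.305 × 1.067515 = 2.4606
Value of long forward = (F − K)·e^(−rT) = (2.4606 − 2.259) · e^(−0.0609·8/12)
= 0.2016 × 0.960213 = 0.194
Short position value = −(long value) = -$0.194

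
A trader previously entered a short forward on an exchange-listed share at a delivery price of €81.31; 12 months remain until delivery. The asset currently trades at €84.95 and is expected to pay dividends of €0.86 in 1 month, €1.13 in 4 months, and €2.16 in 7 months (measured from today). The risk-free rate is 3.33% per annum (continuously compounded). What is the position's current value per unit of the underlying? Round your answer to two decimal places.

-€2.21

PV(remaining dividends) I = 0.86·e^(−0.0333·1/12) + 1.13·e^(−0.0333·4/12) + 2.16·e^(−0.0333·7/12) = 4.0936
Current forward F = (S − I)·e^(rT) = (84.95 − 4.0936)·e^(0.0333·12/12) = 80.8564 × 1.033861 = 83.5943
Value (long) = (F − K)·e^(−rT) = (83.5943 − 81.31) × 0.967248 = 2.2095
Short position value = −(long value) = -€2.21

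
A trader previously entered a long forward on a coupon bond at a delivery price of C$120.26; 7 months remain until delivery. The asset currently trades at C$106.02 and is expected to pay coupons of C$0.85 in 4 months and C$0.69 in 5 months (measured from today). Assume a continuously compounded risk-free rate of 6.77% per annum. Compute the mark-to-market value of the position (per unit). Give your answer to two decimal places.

PV(remaining coupons) I = 0.85·e^(−0.0677·4/12) + 0.69·e^(−0.0677·5/12) = 1.5018
Current forward F = (S − I)·e^(rT) = (106.02 − 1.5018)·e^(0.0677·7/12) = 104.5182 × 1.040282 = 108.7284
Value (long) = (F − K)·e^(−rT) = (108.7284 − 120.26) × 0.961278 = -11.0851
Value = -C$11.09

-C$11.09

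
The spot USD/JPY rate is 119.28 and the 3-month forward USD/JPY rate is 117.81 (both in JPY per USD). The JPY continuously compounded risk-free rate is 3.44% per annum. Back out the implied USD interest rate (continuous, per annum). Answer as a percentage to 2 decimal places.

F = S·e^((r_JPY − r_USD)T) ⇒ r_USD = r_JPY − ln(F/S)/T
ln(117.81/119.28) = -0.012401; /(3/12) = -0.049604
r_USD = 0.0344 + 0.049604 = 0.084004
r_USD = 8.40%

8.40%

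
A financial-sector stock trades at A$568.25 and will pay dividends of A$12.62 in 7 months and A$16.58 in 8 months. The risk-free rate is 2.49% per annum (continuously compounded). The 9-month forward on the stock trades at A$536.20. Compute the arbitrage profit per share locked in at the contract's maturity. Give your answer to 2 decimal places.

A$13.47 per share

PV(dividends) I = 12.62·e^(−0.0249·7/12) + 16.58·e^(−0.0249·8/12) = 28.7451
Fair forward F* = (S − I)·e^(rT) = (568.25 − 28.7451)·e^0.018675 = 539.5049 × 1.018850 = 549.6746
Market A$536.20 < fair 549.6746: forward underpriced → reverse cash-and-carry (short the stock, invest proceeds at r, pay the dividends, go long the forward).
Profit at T = |F_mkt − F*| = |536.20 − 549.6746| = A$13.47 per share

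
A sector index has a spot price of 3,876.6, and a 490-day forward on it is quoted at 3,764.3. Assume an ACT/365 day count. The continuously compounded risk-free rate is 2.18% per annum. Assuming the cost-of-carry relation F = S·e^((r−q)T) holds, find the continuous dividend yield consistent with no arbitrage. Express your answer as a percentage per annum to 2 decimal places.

4.37%

From F = S·e^((r−q)T): (r − q) = ln(F/S)/T
ln(3764.3/3876.6) = ln(0.971031) = -0.029397
(r − q) = -0.029397 / (490/365) = -0.021898
q = r − ln(F/S)/T = 0.0218 + 0.021898 = 0.043698
q = 4.37%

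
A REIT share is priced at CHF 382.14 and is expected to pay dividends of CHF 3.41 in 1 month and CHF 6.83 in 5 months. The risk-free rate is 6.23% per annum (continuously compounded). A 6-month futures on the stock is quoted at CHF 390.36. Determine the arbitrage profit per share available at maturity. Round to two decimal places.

CHF 6.49 per share

PV(dividends) I = 3.41·e^(−0.0623·1/12) + 6.83·e^(−0.0623·5/12) = 10.0473
Fair futures F* = (S − I)·e^(rT) = (382.14 − 10.0473)·e^0.031150 = 372.0927 × 1.031640 = 383.8657
Market CHF 390.36 > fair 383.8657: forward overpriced → cash-and-carry (borrow at r, buy the stock and collect the dividends, short the forward).
Profit at T = |F_mkt − F*| = |390.36 − 383.8657| = CHF 6.49 per share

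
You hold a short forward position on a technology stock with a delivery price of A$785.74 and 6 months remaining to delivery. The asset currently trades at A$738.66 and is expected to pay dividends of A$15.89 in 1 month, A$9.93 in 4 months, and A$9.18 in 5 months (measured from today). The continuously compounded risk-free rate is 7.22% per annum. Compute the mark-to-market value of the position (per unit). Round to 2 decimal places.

A$53.62

PV(remaining dividends) I = 15.89·e^(−0.0722·1/12) + 9.93·e^(−0.0722·4/12) + 9.18·e^(−0.0722·5/12) = 34.3965
Current forward F = (S − I)·e^(rT) = (738.66 − 34.3965)·e^(0.0722·6/12) = 704.2635 × 1.036760 = 730.1522
Value (long) = (F − K)·e^(−rT) = (730.1522 − 785.74) × 0.964544 = -53.6169
Short position value = −(long value) = A$53.62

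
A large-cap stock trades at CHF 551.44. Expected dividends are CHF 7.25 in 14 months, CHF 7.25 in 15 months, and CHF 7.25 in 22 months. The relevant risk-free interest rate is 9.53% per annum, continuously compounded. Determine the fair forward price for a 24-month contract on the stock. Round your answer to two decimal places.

PV(dividends) I = 7.25·e^(−0.0953·14/12) + 7.25·e^(−0.0953·15/12) + 7.25·e^(−0.0953·22/12)
I = 6.4871 + 6.4358 + 6.0878 = 19.0107
F = (S − I)·e^(rT) = (551.44 − 19.0107) · e^(0.0953·24/12)
= 532.4293 · e^0.190600 = 532.4293 × 1.209975 = CHF 644.23

CHF 644.23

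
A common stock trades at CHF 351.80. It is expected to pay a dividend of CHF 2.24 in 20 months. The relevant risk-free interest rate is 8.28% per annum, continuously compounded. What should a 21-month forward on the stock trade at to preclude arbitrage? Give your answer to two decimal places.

PV(dividends) I = 2.24·e^(−0.0828·20/12)
I = 1.9513
F = (S − I)·e^(rT) = (351.80 − 1.9513) · e^(0.0828·21/12)
= 349.8487 · e^0.144900 = 349.8487 × 1.155924 = CHF 404.40

CHF 404.40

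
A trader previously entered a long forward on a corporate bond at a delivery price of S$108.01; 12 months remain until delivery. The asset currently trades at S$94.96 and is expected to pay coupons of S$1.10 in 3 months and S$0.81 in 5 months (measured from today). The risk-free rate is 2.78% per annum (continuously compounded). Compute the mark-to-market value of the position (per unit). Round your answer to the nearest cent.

-S$11.98

PV(remaining coupons) I = 1.10·e^(−0.0278·3/12) + 0.81·e^(−0.0278·5/12) = 1.8931
Current forward F = (S − I)·e^(rT) = (94.96 − 1.8931)·e^(0.0278·12/12) = 93.0669 × 1.028190 = 95.6905
Value (long) = (F − K)·e^(−rT) = (95.6905 − 108.01) × 0.972583 = -11.9817
Value = -S$11.98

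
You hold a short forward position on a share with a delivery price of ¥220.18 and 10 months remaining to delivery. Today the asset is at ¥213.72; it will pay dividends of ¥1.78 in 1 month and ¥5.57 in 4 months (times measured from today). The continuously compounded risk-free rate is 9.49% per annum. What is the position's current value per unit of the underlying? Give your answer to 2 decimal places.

-¥3.12

PV(remaining dividends) I = 1.78·e^(−0.0949·1/12) + 5.57·e^(−0.0949·4/12) = 7.1625
Current forward F = (S − I)·e^(rT) = (213.72 − 7.1625)·e^(0.0949·10/12) = 206.5575 × 1.082295 = 223.5561
Value (long) = (F − K)·e^(−rT) = (223.5561 − 220.18) × 0.923963 = 3.1194
Short position value = −(long value) = -¥3.12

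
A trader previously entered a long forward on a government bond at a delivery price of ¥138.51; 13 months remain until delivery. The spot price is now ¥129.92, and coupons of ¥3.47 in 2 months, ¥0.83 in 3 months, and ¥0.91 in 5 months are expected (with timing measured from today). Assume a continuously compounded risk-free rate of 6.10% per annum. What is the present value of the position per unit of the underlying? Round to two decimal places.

-¥4.87

PV(remaining coupons) I = 3.47·e^(−0.0610·2/12) + 0.83·e^(−0.0610·3/12) + 0.91·e^(−0.0610·5/12) = 5.1395
Current forward F = (S − I)·e^(rT) = (129.92 − 5.1395)·e^(0.0610·13/12) = 124.7805 × 1.068316 = 133.3050
Value (long) = (F − K)·e^(−rT) = (133.3050 − 138.51) × 0.936053 = -4.8722
Value = -¥4.87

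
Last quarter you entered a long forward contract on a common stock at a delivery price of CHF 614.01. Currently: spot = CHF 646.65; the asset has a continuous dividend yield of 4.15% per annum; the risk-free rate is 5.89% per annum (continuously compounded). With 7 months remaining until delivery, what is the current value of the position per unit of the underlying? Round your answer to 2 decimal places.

CHF 37.91

Current fair forward for the remaining 7 months: F = S·e^((r − q)·T), (r − q) = 0.0589 − 0.0415 = 0.0174
F = 646.65 · e^(0.0174 × 7/12) = 646.65 × 1.010202 = 653.2471
Value of long forward = (F − K)·e^(−rT) = (653.2471 − 614.01) · e^(−0.0589·7/12)
= 39.2371 × 0.966225 = 37.91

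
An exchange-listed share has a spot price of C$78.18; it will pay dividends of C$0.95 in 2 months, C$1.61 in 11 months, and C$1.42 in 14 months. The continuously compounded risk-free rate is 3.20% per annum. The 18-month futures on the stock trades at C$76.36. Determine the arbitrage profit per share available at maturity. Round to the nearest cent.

PV(dividends) I = 0.95·e^(−0.0320·2/12) + 1.61·e^(−0.0320·11/12) + 1.42·e^(−0.0320·14/12) = 3.8764
Fair futures F* = (S − I)·e^(rT) = (78.18 − 3.8764)·e^0.048000 = 74.3036 × 1.049171 = 77.9572
Market C$76.36 < fair 77.9572: forward underpriced → reverse cash-and-carry (short the stock, invest proceeds at r, pay the dividends, go long the forward).
Profit at T = |F_mkt − F*| = |76.36 − 77.9572| = C$1.60 per share

C$1.60 per share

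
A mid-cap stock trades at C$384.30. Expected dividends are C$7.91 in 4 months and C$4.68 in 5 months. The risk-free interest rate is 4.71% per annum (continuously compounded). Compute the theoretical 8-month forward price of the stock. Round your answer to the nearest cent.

PV(dividends) I = 7.91·e^(−0.0471·4/12) + 4.68·e^(−0.0471·5/12)
I = 7.7868 + 4.5891 = 12.3759
F = (S − I)·e^(rT) = (384.30 − 12.3759) · e^(0.0471·8/12)
= 371.9241 · e^0.031400 = 371.9241 × 1.031898 = C$383.79

C$383.79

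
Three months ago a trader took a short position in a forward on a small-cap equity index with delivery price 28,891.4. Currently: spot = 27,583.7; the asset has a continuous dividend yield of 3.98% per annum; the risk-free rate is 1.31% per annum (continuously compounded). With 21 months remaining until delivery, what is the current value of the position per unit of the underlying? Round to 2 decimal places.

Current fair forward for the remaining 21 months: F = S·e^((r − q)·T), (r − q) = 0.0131 − 0.0398 = -0.0267
F = 27583.7 · e^(-0.0267 × 21/12) = 27583.7 × 0.95434981 = 26324.4989
Value of long forward = (F − K)·e^(−rT) = (26324.4989 − 28891.4) · e^(−0.0131·21/12)
= -2566.9011 × 0.97733578 = -2508.72
Short position value = −(long value) = 2508.72

2508.72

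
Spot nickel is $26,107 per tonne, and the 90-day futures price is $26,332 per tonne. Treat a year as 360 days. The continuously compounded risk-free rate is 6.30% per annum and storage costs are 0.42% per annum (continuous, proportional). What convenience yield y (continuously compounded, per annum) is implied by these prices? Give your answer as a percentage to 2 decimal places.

F = S·e^((r+u−y)T) ⇒ (r+u−y) = ln(F/S)/T
ln(26332/26107) = 0.008581; /T ⇒ 0.034324
y = r + u − ln(F/S)/T = 0.0630 + 0.0042 − 0.034324 = 0.032876
y = 3.29%

3.29%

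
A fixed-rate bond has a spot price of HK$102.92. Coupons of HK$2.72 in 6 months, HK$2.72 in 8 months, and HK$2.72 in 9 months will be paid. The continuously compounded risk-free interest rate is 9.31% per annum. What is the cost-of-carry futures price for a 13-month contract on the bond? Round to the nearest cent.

HK$105.34

PV(coupons) I = 2.72·e^(−0.0931·6/12) + 2.72·e^(−0.0931·8/12) + 2.72·e^(−0.0931·9/12)
I = 2.5963 + 2.5563 + 2.5366 = 7.6892
F = (S − I)·e^(rT) = (102.92 − 7.6892) · e^(0.0931·13/12)
= 95.2308 · e^0.100858 = 95.2308 × 1.106120 = HK$105.34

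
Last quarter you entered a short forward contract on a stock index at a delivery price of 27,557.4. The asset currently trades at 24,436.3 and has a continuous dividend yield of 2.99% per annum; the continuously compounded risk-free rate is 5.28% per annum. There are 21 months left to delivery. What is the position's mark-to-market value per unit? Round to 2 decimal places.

1934.65

Current fair forward for the remaining 21 months: F = S·e^((r − q)·T), (r − q) = 0.0528 − 0.0299 = 0.0229
F = 24436.3 · e^(0.0229 × 21/12) = 24436.3 × 1.04088884 = 25435.4720
Value of long forward = (F − K)·e^(−rT) = (25435.4720 − 27557.4) · e^(−0.0528·21/12)
= -2121.9280 × 0.91174038 = -1934.65
Short position value = −(long value) = 1934.65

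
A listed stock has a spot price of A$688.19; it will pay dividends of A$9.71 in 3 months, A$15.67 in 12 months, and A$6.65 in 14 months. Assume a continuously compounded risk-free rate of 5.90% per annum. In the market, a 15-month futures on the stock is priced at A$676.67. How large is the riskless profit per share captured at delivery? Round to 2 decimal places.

PV(dividends) I = 9.71·e^(−0.0590·3/12) + 15.67·e^(−0.0590·12/12) + 6.65·e^(−0.0590·14/12) = 30.5477
Fair futures F* = (S − I)·e^(rT) = (688.19 − 30.5477)·e^0.073750 = 657.6423 × 1.076538 = 707.9769
Market A$676.67 < fair 707.9769: forward underpriced → reverse cash-and-carry (short the stock, invest proceeds at r, pay the dividends, go long the forward).
Profit at T = |F_mkt − F*| = |676.67 − 707.9769| = A$31.31 per share

A$31.31 per share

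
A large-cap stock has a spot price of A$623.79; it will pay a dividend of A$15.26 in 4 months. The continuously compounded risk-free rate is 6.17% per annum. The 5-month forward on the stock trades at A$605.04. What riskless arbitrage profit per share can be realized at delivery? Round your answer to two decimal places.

A$19.66 per share

PV(dividends) I = 15.26·e^(−0.0617·4/12) = 14.9494
Fair forward F* = (S − I)·e^(rT) = (623.79 − 14.9494)·e^0.025708 = 608.8406 × 1.026041 = 624.6954
Market A$605.04 < fair 624.6954: forward underpriced → reverse cash-and-carry (short the stock, invest proceeds at r, pay the dividends, go long the forward).
Profit at T = |F_mkt − F*| = |605.04 − 624.6954| = A$19.66 per share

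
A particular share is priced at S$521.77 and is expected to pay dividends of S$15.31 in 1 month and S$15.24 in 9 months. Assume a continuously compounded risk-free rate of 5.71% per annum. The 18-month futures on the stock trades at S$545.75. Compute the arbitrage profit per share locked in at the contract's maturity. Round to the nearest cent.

S$9.83 per share

PV(dividends) I = 15.31·e^(−0.0571·1/12) + 15.24·e^(−0.0571·9/12) = 29.8384
Fair futures F* = (S − I)·e^(rT) = (521.77 − 29.8384)·e^0.085650 = 491.9316 × 1.089425 = 535.9226
Market S$545.75 > fair 535.9226: forward overpriced → cash-and-carry (borrow at r, buy the stock and collect the dividends, short the forward).
Profit at T = |F_mkt − F*| = |545.75 − 535.9226| = S$9.83 per share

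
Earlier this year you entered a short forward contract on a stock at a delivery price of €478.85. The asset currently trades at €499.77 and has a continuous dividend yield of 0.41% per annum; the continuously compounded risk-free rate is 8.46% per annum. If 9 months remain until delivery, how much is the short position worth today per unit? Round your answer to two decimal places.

-€48.82

Current fair forward for the remaining 9 months: F = S·e^((r − q)·T), (r − q) = 0.0846 − 0.0041 = 0.0805
F = 499.77 · e^(0.0805 × 9/12) = 499.77 × 1.062235 = 530.8732
Value of long forward = (F − K)·e^(−rT) = (530.8732 − 478.85) · e^(−0.0846·9/12)
= 52.0232 × 0.938521 = 48.82
Short position value = −(long value) = -€48.82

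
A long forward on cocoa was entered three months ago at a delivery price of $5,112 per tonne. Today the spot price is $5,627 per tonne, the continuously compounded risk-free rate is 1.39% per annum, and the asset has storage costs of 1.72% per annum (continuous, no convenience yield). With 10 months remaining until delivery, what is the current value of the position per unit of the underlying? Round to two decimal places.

Current fair forward for the remaining 10 months: F = S·e^((r + u)·T), (r + u) = 0.0139 + 0.0172 = 0.0311
F = 5627 · e^(0.0311 × 10/12) = 5627 × 1.02625542 = 5774.7392
Value of long forward = (F − K)·e^(−rT) = (5774.7392 − 5112) · e^(−0.0139·10/12)
= 662.7392 × 0.98848350 = 655.11

$655.11 per tonne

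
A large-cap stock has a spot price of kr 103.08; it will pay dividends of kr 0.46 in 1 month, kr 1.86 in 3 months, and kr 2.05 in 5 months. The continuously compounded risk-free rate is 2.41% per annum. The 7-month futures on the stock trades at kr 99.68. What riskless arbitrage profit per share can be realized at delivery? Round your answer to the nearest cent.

PV(dividends) I = 0.46·e^(−0.0241·1/12) + 1.86·e^(−0.0241·3/12) + 2.05·e^(−0.0241·5/12) = 4.3374
Fair futures F* = (S − I)·e^(rT) = (103.08 − 4.3374)·e^0.014058 = 98.7426 × 1.014157 = 100.1405
Market kr 99.68 < fair 100.1405: forward underpriced → reverse cash-and-carry (short the stock, invest proceeds at r, pay the dividends, go long the forward).
Profit at T = |F_mkt − F*| = |99.68 − 100.1405| = kr 0.46 per share

kr 0.46 per share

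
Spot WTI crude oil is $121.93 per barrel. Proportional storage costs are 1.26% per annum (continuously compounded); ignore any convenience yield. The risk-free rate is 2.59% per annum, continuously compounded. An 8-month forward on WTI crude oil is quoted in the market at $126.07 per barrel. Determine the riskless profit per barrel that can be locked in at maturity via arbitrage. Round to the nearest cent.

Fair forward: F* = S·e^(carry·T), with carry = (r + u) = 0.0259 + 0.0126 = 0.0385
F* = 121.93 · e^(0.0385 × 8/12) = 121.93 · e^0.025667 = 121.93 × 1.025999 = $125.1001
Market $126.07 > fair $125.1001: forward overpriced → cash-and-carry (buy spot, short the forward).
At maturity, profit = |F_mkt − F*| = |126.07 − 125.1001| = $0.97 per barrel

$0.97 per barrel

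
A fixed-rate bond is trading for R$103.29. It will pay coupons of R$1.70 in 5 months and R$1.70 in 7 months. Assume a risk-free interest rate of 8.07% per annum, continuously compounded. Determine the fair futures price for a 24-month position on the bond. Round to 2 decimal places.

PV(coupons) I = 1.70·e^(−0.0807·5/12) + 1.70·e^(−0.0807·7/12)
I = 1.6438 + 1.6218 = 3.2656
F = (S − I)·e^(rT) = (103.29 − 3.2656) · e^(0.0807·24/12)
= 100.0244 · e^0.161400 = 100.0244 × 1.175155 = R$117.54

R$117.54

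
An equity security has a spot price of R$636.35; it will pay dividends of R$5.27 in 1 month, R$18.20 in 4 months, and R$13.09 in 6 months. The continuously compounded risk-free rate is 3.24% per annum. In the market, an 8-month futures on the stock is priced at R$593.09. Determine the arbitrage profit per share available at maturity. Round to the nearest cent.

R$20.23 per share

PV(dividends) I = 5.27·e^(−0.0324·1/12) + 18.20·e^(−0.0324·4/12) + 13.09·e^(−0.0324·6/12) = 36.1399
Fair futures F* = (S − I)·e^(rT) = (636.35 − 36.1399)·e^0.021600 = 600.2101 × 1.021835 = 613.3157
Market R$593.09 < fair 613.3157: forward underpriced → reverse cash-and-carry (short the stock, invest proceeds at r, pay the dividends, go long the forward).
Profit at T = |F_mkt − F*| = |593.09 − 613.3157| = R$20.23 per share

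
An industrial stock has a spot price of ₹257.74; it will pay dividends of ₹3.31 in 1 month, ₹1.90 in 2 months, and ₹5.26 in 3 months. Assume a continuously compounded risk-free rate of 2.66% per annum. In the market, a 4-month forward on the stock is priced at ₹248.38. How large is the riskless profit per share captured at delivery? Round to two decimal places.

PV(dividends) I = 3.31·e^(−0.0266·1/12) + 1.90·e^(−0.0266·2/12) + 5.26·e^(−0.0266·3/12) = 10.4194
Fair forward F* = (S − I)·e^(rT) = (257.74 − 10.4194)·e^0.008867 = 247.3206 × 1.008906 = 249.5232
Market ₹248.38 < fair 249.5232: forward underpriced → reverse cash-and-carry (short the stock, invest proceeds at r, pay the dividends, go long the forward).
Profit at T = |F_mkt − F*| = |248.38 − 249.5232| = ₹1.14 per share

₹1.14 per share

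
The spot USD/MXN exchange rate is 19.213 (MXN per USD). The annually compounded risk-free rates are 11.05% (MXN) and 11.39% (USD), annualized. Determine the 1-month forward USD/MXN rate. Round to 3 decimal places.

19.208

By covered interest parity, F = S · (1+r_MXN)^T / (1+r_USD)^T
= 19.213 × 1.008772 / 1.009029 = 19.213 × 0.999745
F = 19.208 MXN per USD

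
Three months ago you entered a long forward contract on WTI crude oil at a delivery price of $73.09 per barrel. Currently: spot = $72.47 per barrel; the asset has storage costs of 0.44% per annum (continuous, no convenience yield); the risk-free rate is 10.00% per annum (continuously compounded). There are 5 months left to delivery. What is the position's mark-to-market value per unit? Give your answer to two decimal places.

Current fair forward for the remaining 5 months: F = S·e^((r + u)·T), (r + u) = 0.1000 + 0.0044 = 0.1044
F = 72.47 · e^(0.1044 × 5/12) = 72.47 × 1.044460 = 75.6920
Value of long forward = (F − K)·e^(−rT) = (75.6920 − 73.09) · e^(−0.1000·5/12)
= 2.6020 × 0.959189 = 2.50

$2.50 per barrel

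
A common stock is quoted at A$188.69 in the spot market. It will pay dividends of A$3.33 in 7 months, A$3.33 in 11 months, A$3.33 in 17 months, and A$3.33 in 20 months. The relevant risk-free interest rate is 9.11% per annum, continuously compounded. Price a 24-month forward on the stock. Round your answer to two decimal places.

PV(dividends) I = 3.33·e^(−0.0911·7/12) + 3.33·e^(−0.0911·11/12) + 3.33·e^(−0.0911·17/12) + 3.33·e^(−0.0911·20/12)
I = 3.1577 + 3.0632 + 2.9268 + 2.8609 = 12.0086
F = (S − I)·e^(rT) = (188.69 − 12.0086) · e^(0.0911·24/12)
= 176.6814 · e^0.182200 = 176.6814 × 1.199854 = A$211.99

A$211.99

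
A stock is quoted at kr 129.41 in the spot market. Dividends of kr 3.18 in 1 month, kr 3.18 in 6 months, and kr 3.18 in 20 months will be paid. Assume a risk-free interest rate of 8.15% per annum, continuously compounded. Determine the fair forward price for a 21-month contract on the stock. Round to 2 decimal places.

kr 138.88

PV(dividends) I = 3.18·e^(−0.0815·1/12) + 3.18·e^(−0.0815·6/12) + 3.18·e^(−0.0815·20/12)
I = 3.1585 + 3.0530 + 2.7761 = 8.9876
F = (S − I)·e^(rT) = (129.41 − 8.9876) · e^(0.0815·21/12)
= 120.4224 · e^0.142625 = 120.4224 × 1.153297 = kr 138.88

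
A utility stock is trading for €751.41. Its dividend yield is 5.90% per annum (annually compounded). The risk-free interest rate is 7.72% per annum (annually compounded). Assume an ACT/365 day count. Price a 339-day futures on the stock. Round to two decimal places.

F = S · (1+r)^T / (1+q)^T
= 751.41 × 1.071509 / 1.054684 = 751.41 × 1.015953
F = €763.40

€763.40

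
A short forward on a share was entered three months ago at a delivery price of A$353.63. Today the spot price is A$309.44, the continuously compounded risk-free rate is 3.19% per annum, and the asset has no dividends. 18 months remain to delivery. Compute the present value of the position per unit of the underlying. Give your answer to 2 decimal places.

Current fair forward for the remaining 18 months: F = S·e^(r·T), r = 0.0319
F = 309.44 · e^(0.0319 × 18/12) = 309.44 × 1.049013 = 324.6066
Value of long forward = (F − K)·e^(−rT) = (324.6066 − 353.63) · e^(−0.0319·18/12)
= -29.0234 × 0.953277 = -27.67
Short position value = −(long value) = A$27.67

A$27.67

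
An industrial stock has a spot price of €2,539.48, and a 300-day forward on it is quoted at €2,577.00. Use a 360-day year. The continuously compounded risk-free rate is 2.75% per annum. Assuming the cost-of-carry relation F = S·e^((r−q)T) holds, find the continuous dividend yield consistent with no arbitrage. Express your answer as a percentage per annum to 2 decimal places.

From F = S·e^((r−q)T): (r − q) = ln(F/S)/T
ln(2577.00/2539.48) = ln(1.014775) = 0.014667
(r − q) = 0.014667 / (300/360) = 0.017600
q = r − ln(F/S)/T = 0.0275 − 0.017600 = 0.009900
q = 0.99%

0.99%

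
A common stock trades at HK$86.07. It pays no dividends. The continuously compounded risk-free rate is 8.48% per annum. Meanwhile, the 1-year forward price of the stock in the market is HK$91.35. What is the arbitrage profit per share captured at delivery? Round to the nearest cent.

HK$2.34 per share

Fair forward: F* = S·e^(carry·T), with carry = r = 0.0848
F* = 86.07 · e^(0.0848 × 1) = 86.07 · e^0.084800 = 86.07 × 1.088499 = HK$93.6871
Market HK$91.35 < fair HK$93.6871: forward underpriced → reverse cash-and-carry (short spot, go long the forward).
At maturity, profit = |F_mkt − F*| = |91.35 − 93.6871| = HK$2.34 per share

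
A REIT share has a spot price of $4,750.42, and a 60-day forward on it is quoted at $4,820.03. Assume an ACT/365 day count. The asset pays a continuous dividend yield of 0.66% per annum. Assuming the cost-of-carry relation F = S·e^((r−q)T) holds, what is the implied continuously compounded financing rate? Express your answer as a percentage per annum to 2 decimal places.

9.51%

From F = S·e^((r−q)T): (r − q) = ln(F/S)/T
ln(4820.03/4750.42) = ln(1.014653) = 0.014547
(r − q) = 0.014547 / (60/365) = 0.088494
r = ln(F/S)/T + q = 0.088494 + 0.0066 = 0.095094
r = 9.51%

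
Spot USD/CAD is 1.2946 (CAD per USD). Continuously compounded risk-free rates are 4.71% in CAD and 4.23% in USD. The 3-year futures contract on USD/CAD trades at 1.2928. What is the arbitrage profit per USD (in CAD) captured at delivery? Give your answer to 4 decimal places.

Fair futures: F* = S·e^(carry·T), with carry = (r_CAD − r_USD) = 0.0471 − 0.0423 = 0.0048
F* = 1.2946 · e^(0.0048 × 3) = 1.2946 · e^0.014400 = 1.2946 × 1.014504 = 1.3134
Market 1.2928 < fair 1.3134: forward underpriced → reverse cash-and-carry (short spot, go long the forward).
At maturity, profit = |F_mkt − F*| = |1.2928 − 1.3134| = 0.0206 per USD (in CAD)

0.0206 per USD (in CAD)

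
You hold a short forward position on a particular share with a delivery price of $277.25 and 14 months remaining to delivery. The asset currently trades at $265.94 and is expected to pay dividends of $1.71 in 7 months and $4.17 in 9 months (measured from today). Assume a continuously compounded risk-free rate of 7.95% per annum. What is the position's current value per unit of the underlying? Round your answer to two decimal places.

-$7.69

PV(remaining dividends) I = 1.71·e^(−0.0795·7/12) + 4.17·e^(−0.0795·9/12) = 5.5611
Current forward F = (S − I)·e^(rT) = (265.94 − 5.5611)·e^(0.0795·14/12) = 260.3789 × 1.097187 = 285.6843
Value (long) = (F − K)·e^(−rT) = (285.6843 − 277.25) × 0.911421 = 7.6872
Short position value = −(long value) = -$7.69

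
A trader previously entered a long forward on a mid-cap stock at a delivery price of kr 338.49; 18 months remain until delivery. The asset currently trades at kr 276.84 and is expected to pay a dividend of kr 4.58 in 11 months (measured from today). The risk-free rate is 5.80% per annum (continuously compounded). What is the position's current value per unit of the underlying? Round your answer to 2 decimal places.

-kr 37.79

PV(remaining dividends) I = 4.58·e^(−0.0580·11/12) = 4.3429
Current forward F = (S − I)·e^(rT) = (276.84 − 4.3429)·e^(0.0580·18/12) = 272.4971 × 1.090897 = 297.2663
Value (long) = (F − K)·e^(−rT) = (297.2663 − 338.49) × 0.916677 = -37.7888
Value = -kr 37.79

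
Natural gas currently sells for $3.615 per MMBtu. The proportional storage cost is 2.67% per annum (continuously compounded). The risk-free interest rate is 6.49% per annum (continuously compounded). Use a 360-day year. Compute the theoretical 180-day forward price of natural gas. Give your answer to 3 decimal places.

Net carry = r + u − y = 0.0649 + 0.0267 − 0.0000 = 0.0916
F = S·e^((r+u−y)T) = 3.615 · e^(0.0916 × 180/360) = 3.615 · e^0.045800
= 3.615 × 1.046865 = $3.784 per MMBtu

$3.784 per MMBtu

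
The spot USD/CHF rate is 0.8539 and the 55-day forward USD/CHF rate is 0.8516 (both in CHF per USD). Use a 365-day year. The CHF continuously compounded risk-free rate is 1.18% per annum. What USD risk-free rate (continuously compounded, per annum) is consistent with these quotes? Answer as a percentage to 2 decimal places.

2.97%

F = S·e^((r_CHF − r_USD)T) ⇒ r_USD = r_CHF − ln(F/S)/T
ln(0.8516/0.8539) = -0.002697; /(55/365) = -0.017898
r_USD = 0.0118 + 0.017898 = 0.029698
r_USD = 2.97%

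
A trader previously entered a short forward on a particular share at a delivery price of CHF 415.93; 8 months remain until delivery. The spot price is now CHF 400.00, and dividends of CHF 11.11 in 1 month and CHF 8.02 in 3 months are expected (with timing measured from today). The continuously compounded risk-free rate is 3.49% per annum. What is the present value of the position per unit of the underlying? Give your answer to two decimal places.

PV(remaining dividends) I = 11.11·e^(−0.0349·1/12) + 8.02·e^(−0.0349·3/12) = 19.0281
Current forward F = (S − I)·e^(rT) = (400.00 − 19.0281)·e^(0.0349·8/12) = 380.9719 × 1.023539 = 389.9396
Value (long) = (F − K)·e^(−rT) = (389.9396 − 415.93) × 0.977002 = -25.3927
Short position value = −(long value) = CHF 25.39

CHF 25.39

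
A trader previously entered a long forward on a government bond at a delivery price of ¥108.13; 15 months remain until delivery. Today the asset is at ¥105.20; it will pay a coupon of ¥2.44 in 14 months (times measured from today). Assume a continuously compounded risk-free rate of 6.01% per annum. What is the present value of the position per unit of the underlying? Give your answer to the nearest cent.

¥2.62

PV(remaining coupons) I = 2.44·e^(−0.0601·14/12) = 2.2748
Current forward F = (S − I)·e^(rT) = (105.20 − 2.2748)·e^(0.0601·15/12) = 102.9252 × 1.078019 = 110.9553
Value (long) = (F − K)·e^(−rT) = (110.9553 − 108.13) × 0.927628 = 2.6208
Value = ¥2.62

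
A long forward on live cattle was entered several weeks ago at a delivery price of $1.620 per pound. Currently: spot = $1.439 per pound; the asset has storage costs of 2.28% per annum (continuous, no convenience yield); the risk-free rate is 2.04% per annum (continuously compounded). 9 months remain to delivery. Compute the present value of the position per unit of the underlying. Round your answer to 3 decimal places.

Current fair forward for the remaining 9 months: F = S·e^((r + u)·T), (r + u) = 0.0204 + 0.0228 = 0.0432
F = 1.439 · e^(0.0432 × 9/12) = 1.439 × 1.032931 = 1.4864
Value of long forward = (F − K)·e^(−rT) = (1.4864 − 1.620) · e^(−0.0204·9/12)
= -0.1336 × 0.984816 = -0.132

-$0.132 per pound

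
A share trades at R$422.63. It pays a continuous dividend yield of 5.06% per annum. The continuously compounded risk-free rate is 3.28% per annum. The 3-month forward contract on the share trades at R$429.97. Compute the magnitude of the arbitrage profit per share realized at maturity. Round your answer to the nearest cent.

Fair forward: F* = S·e^(carry·T), with carry = (r − q) = 0.0328 − 0.0506 = -0.0178
F* = 422.63 · e^(-0.0178 × 3/12) = 422.63 · e^-0.004450 = 422.63 × 0.995560 = R$420.7535
Market R$429.97 > fair R$420.7535: forward overpriced → cash-and-carry (buy spot, short the forward).
At maturity, profit = |F_mkt − F*| = |429.97 − 420.7535| = R$9.22 per share

R$9.22 per share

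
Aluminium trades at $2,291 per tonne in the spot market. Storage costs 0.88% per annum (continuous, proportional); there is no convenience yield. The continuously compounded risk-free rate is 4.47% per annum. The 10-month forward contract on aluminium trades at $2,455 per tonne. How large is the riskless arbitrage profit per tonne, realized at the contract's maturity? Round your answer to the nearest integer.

$60 per tonne

Fair forward: F* = S·e^(carry·T), with carry = (r + u) = 0.0447 + 0.0088 = 0.0535
F* = 2291 · e^(0.0535 × 10/12) = 2291 · e^0.044583 = 2291 × 1.045592 = $2395.4513
Market $2455 > fair $2395.4513: forward overpriced → cash-and-carry (buy spot, short the forward).
At maturity, profit = |F_mkt − F*| = |2455 − 2395.4513| = $60 per tonne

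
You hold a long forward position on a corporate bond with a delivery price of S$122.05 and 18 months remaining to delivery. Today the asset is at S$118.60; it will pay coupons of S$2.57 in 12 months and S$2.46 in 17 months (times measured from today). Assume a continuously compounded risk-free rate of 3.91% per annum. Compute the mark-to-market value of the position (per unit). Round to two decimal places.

-S$1.30

PV(remaining coupons) I = 2.57·e^(−0.0391·12/12) + 2.46·e^(−0.0391·17/12) = 4.7989
Current forward F = (S − I)·e^(rT) = (118.60 − 4.7989)·e^(0.0391·18/12) = 113.8011 × 1.060404 = 120.6751
Value (long) = (F − K)·e^(−rT) = (120.6751 − 122.05) × 0.943037 = -1.2966
Value = -S$1.30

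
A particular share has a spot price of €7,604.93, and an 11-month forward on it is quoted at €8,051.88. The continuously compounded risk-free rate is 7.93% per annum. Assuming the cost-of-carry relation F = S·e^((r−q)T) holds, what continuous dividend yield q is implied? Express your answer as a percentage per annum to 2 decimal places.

1.70%

From F = S·e^((r−q)T): (r − q) = ln(F/S)/T
ln(8051.88/7604.93) = ln(1.058771) = 0.057109
(r − q) = 0.057109 / (11/12) = 0.062301
q = r − ln(F/S)/T = 0.0793 − 0.062301 = 0.016999
q = 1.70%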